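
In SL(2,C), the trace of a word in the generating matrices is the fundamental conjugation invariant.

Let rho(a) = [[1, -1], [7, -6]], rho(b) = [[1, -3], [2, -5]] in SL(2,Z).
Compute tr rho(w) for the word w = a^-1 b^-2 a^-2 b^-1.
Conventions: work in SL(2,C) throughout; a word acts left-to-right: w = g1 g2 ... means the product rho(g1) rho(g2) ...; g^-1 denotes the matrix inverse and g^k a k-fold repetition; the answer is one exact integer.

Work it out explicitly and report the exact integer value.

rho(a^-1) = [[-6, 1], [-7, 1]]
... * rho(b^-1) = [[-5, 3], [-2, 1]]  ->  [[28, -17], [33, -20]]
... * rho(b^-1) = [[-5, 3], [-2, 1]]  ->  [[-106, 67], [-125, 79]]
... * rho(a^-1) = [[-6, 1], [-7, 1]]  ->  [[167, -39], [197, -46]]
... * rho(a^-1) = [[-6, 1], [-7, 1]]  ->  [[-729, 128], [-860, 151]]
... * rho(b^-1) = [[-5, 3], [-2, 1]]  ->  [[3389, -2059], [3998, -2429]]
tr = 3389 + -2429 = 960

960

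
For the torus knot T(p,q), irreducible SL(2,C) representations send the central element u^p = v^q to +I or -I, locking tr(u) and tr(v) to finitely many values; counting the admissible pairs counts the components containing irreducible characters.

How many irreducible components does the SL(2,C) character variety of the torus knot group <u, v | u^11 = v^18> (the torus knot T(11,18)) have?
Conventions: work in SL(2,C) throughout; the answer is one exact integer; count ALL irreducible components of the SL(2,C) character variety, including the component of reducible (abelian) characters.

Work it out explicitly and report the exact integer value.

For T(11,18): irreducibility forces the central element u^11 = v^18 to one of +I, -I.
So on each irreducible component the traces are pinned: tr(u) = 2*cos(pi*alpha/11) with 1 <= alpha <= 10, tr(v) = 2*cos(pi*beta/18) with 1 <= beta <= 17.
u^11 = (-1)^alpha I and v^18 = (-1)^beta I must agree, so alpha and beta have equal parity.
count pairs: odd alpha (5 choices) x odd beta (9), plus even alpha (5) x even beta (8): 5*9 + 5*8 = 85.
That is 85 components of irreducible characters, and with the reducible (abelian) component the total is 86.

86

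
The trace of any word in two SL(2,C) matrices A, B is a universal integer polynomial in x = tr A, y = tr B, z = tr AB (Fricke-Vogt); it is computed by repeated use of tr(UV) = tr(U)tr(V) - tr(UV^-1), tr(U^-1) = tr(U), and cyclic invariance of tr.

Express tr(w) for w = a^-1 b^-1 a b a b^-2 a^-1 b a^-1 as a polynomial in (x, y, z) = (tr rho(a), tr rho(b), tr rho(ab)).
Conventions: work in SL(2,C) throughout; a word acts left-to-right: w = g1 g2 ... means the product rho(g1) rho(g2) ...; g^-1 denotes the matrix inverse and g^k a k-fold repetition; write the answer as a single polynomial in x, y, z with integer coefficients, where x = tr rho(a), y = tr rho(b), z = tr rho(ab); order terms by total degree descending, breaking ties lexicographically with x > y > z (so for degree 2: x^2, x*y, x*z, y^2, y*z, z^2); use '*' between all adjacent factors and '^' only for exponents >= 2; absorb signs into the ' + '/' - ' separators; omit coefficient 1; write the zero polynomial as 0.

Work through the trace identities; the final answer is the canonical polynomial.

x^3*y^3*z^2 - x^4*y^2*z - 2*x^2*y^4*z - 2*x^2*y^2*z^3 + x^3*y^3 + x^3*y*z^2 + x*y^5 + 2*x*y^3*z^2 + x*y*z^4 + 5*x^2*y^2*z - x^3*y - 5*x*y^3 - 5*x*y*z^2 + 4*x*y + z

tr(b a b) = tr(b) * tr(a b) - tr(a) = y*z - x
tr(b a b a) = tr(a b) * tr(a b) - tr(1) = z^2 - 2
tr(a b a^-1 b) = tr(b a b) * tr(a) - tr(b a b a) = x*y*z - x^2 - z^2 + 2
tr(a^-1 b^-1 a b) = tr(a b a^-1) * tr(b) - tr(a b a^-1 b) = -x*y*z + x^2 + y^2 + z^2 - 2
tr(a b a) = tr(a) * tr(b a) - tr(b) = x*z - y
tr(b a b a b) = tr(b) * tr(a b a b) - tr(a b a) = y*z^2 - x*z - y
tr(b a b a b a) = tr(a b) * tr(a b a b) - tr(a^-1 b^-1) = z^3 - 3*z
tr(a b a b a^-1 b) = tr(b a b a b) * tr(a) - tr(b a b a b a) = x*y*z^2 - x^2*z - z^3 - x*y + 3*z
tr(b^-1 a b a b a^-1) = tr(a b a b a^-1) * tr(b) - tr(a b a b a^-1 b) = -x*y*z^2 + x^2*z + y^2*z + z^3 - 3*z
tr(a^-2 b^-1 a b a b) = tr(b^-1 a b a b a^-1) * tr(a) - tr(b^-1 a b a b) = -x^2*y*z^2 + x^3*z + x*y^2*z + x*z^3 - 4*x*z + y
tr(a^-2 b^-1 a b a b^-1) = tr(a^-2 b^-1 a b a) * tr(b) - tr(a^-2 b^-1 a b a b) = x^2*y*z^2 - x^3*z - 2*x*y^2*z - x*z^3 + x^2*y + y^3 + y*z^2 + 4*x*z - 3*y
tr(a^2) = tr(a) * tr(a) - tr(1) = x^2 - 2
tr(a b^2 a) = tr(b) * tr(a^2 b) - tr(a^2) = x*y*z - x^2 - y^2 + 2
tr(b a b^-1 a b) = tr(a b^2 a) * tr(b) - tr(a b^2 a b) = x*y^2*z - x^2*y - y^3 - y*z^2 + x*z + 3*y
tr(b^2 a b) = tr(b) * tr(b a b) - tr(b a) = y^2*z - x*y - z
tr(a b^2 a b a) = tr(a) * tr(b^2 a b a) - tr(b^2 a b) = x*y*z^2 - x^2*z - y^2*z + z
tr(a b a b a) = tr(a) * tr(b a b a) - tr(b a b) = x*z^2 - y*z - x
tr(a b^2 a b a b) = tr(b) * tr(a b a b a b) - tr(a b a b a) = y*z^3 - x*z^2 - 2*y*z + x
tr(b a b a b^-1 a b) = tr(a b^2 a b a) * tr(b) - tr(a b^2 a b a b) = x*y^2*z^2 - x^2*y*z - y^3*z - y*z^3 + x*z^2 + 3*y*z - x
tr(a b a b a b a) = tr(a) * tr(b a b a b a) - tr(b a b a b) = x*z^3 - y*z^2 - 2*x*z + y
tr(a b a b a b a b) = tr(b a b a b a) * tr(b a) - tr(a b a b) = z^4 - 4*z^2 + 2
tr(b a b a b^-1 a b a) = tr(a b a b a b a) * tr(b) - tr(a b a b a b a b) = x*y*z^3 - y^2*z^2 - z^4 - 2*x*y*z + y^2 + 4*z^2 - 2
tr(a b a b^-1 a b a^-1 b) = tr(b a b a b^-1 a b) * tr(a) - tr(b a b a b^-1 a b a) = x^2*y^2*z^2 - x^3*y*z - x*y^3*z - 2*x*y*z^3 + x^2*z^2 + y^2*z^2 + z^4 + 5*x*y*z - x^2 - y^2 - 4*z^2 + 2
tr(b^-1 a b a b^-1 a b a^-1) = tr(a b a b^-1 a b a^-1) * tr(b) - tr(a b a b^-1 a b a^-1 b) = -x^2*y^2*z^2 + x^3*y*z + 2*x*y^3*z + 2*x*y*z^3 - x^2*y^2 - x^2*z^2 - y^4 - 2*y^2*z^2 - z^4 - 4*x*y*z + x^2 + 4*y^2 + 4*z^2 - 2
tr(a^2 b a) = tr(a) * tr(a b a) - tr(a b) = x^2*z - x*y - z
tr(a b a b^-1 a) = tr(a^2 b a) * tr(b) - tr(a^2 b a b) = x^2*y*z - x*y^2 - x*z^2 + x
tr(b^-1 a b a^-2 b^-1 a b a) = tr(b^-1 a b a b^-1 a b a^-1) * tr(a) - tr(b^-1 a b a b^-1 a b) = -x^3*y^2*z^2 + x^4*y*z + 2*x^2*y^3*z + 2*x^2*y*z^3 - x^3*y^2 - x^3*z^2 - x*y^4 - 2*x*y^2*z^2 - x*z^4 - 5*x^2*y*z + x^3 + 5*x*y^2 + 5*x*z^2 - 3*x
tr(a b a^2 b a) = tr(a) * tr(b a^2 b a) - tr(b a^2 b) = x^2*z^2 - 2*x*y*z + y^2 - 2
tr(b^-1 a b a^2 b a) = tr(a b a^2 b a) * tr(b) - tr(a b a^2 b a b) = x^2*y*z^2 - 2*x*y^2*z - x*z^3 + y^3 + y*z^2 + 2*x*z - 3*y
tr(b^-1 a b a^2 b a^-1) = tr(b^-1 a b a^2 b) * tr(a) - tr(b^-1 a b a^2 b a) = -x^2*y*z^2 + x^3*z + 2*x*y^2*z + x*z^3 - x^2*y - y^3 - y*z^2 - 3*x*z + 3*y
tr(a b a^-2 b^-1 a b a) = tr(b^-1 a b a^2 b a^-1) * tr(a) - tr(b^-1 a b a^2 b) = -x^3*y*z^2 + x^4*z + 2*x^2*y^2*z + x^2*z^3 - x^3*y - x*y^3 - x*y*z^2 - 4*x^2*z + 4*x*y + z
tr(b a^-2 b^-1 a b a b^-2 a) = tr(b^-1 a b a^-2 b^-1 a b a) * tr(b) - tr(b^-1 a b a^-2 b^-1 a b a b) = -x^3*y^3*z^2 + x^4*y^2*z + 2*x^2*y^4*z + 2*x^2*y^2*z^3 - x^3*y^3 - x*y^5 - 2*x*y^3*z^2 - x*y*z^4 - x^4*z - 7*x^2*y^2*z - x^2*z^3 + 2*x^3*y + 6*x*y^3 + 6*x*y*z^2 + 4*x^2*z - 7*x*y - z
tr(a^-1 b^-1 a b a b^-2 a^-1 b a^-1) = tr(b a^-2 b^-1 a b a b^-2) * tr(a) - tr(b a^-2 b^-1 a b a b^-2 a) = x^3*y^3*z^2 - x^4*y^2*z - 2*x^2*y^4*z - 2*x^2*y^2*z^3 + x^3*y^3 + x^3*y*z^2 + x*y^5 + 2*x*y^3*z^2 + x*y*z^4 + 5*x^2*y^2*z - x^3*y - 5*x*y^3 - 5*x*y*z^2 + 4*x*y + z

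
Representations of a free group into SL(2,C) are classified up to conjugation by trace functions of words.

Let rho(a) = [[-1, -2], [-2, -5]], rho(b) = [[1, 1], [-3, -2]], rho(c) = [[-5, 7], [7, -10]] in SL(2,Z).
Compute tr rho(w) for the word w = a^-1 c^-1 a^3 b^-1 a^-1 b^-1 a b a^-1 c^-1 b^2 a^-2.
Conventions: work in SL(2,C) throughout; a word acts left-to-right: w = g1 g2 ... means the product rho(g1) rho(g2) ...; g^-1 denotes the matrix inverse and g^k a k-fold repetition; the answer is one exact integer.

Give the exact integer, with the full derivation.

rho(a^-1) = [[-5, 2], [2, -1]]
... * rho(c^-1) = [[-10, -7], [-7, -5]]  ->  [[36, 25], [-13, -9]]
... * rho(a) = [[-1, -2], [-2, -5]]  ->  [[-86, -197], [31, 71]]
... * rho(a) = [[-1, -2], [-2, -5]]  ->  [[480, 1157], [-173, -417]]
... * rho(a) = [[-1, -2], [-2, -5]]  ->  [[-2794, -6745], [1007, 2431]]
... * rho(b^-1) = [[-2, -1], [3, 1]]  ->  [[-14647, -3951], [5279, 1424]]
... * rho(a^-1) = [[-5, 2], [2, -1]]  ->  [[65333, -25343], [-23547, 9134]]
... * rho(b^-1) = [[-2, -1], [3, 1]]  ->  [[-206695, -90676], [74496, 32681]]
... * rho(a) = [[-1, -2], [-2, -5]]  ->  [[388047, 866770], [-139858, -312397]]
... * rho(b) = [[1, 1], [-3, -2]]  ->  [[-2212263, -1345493], [797333, 484936]]
... * rho(a^-1) = [[-5, 2], [2, -1]]  ->  [[8370329, -3079033], [-3016793, 1109730]]
... * rho(c^-1) = [[-10, -7], [-7, -5]]  ->  [[-62150059, -43197138], [22399820, 15568901]]
... * rho(b) = [[1, 1], [-3, -2]]  ->  [[67441355, 24244217], [-24306883, -8737982]]
... * rho(b) = [[1, 1], [-3, -2]]  ->  [[-5291296, 18952921], [1907063, -6830919]]
... * rho(a^-1) = [[-5, 2], [2, -1]]  ->  [[64362322, -29535513], [-23197153, 10645045]]
... * rho(a^-1) = [[-5, 2], [2, -1]]  ->  [[-380882636, 158260157], [137275855, -57039351]]
tr = -380882636 + -57039351 = -437921987

-437921987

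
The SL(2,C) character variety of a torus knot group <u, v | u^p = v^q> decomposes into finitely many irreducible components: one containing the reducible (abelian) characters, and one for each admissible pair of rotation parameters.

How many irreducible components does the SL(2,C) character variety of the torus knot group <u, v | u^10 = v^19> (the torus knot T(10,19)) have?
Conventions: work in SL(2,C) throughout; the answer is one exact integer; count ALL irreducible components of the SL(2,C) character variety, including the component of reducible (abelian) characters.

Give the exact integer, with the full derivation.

In the torus knot group T(10,19), u^10 = v^19 is central, so an irreducible representation sends it to +I or -I (Schur).
This locks tr(u) to 2*cos(pi*alpha/10), alpha in 1..9, and tr(v) to 2*cos(pi*beta/19), beta in 1..18, on each component of irreducible characters.
The two central values (-1)^alpha I and (-1)^beta I must be the same matrix, so alpha and beta share a parity.
Counting: 5 odd alphas x 9 odd betas + 4 even alphas x 9 even betas = 45 + 36 = 81.
Total: 81 irreducible-character components + 1 reducible (abelian) component = 82.

82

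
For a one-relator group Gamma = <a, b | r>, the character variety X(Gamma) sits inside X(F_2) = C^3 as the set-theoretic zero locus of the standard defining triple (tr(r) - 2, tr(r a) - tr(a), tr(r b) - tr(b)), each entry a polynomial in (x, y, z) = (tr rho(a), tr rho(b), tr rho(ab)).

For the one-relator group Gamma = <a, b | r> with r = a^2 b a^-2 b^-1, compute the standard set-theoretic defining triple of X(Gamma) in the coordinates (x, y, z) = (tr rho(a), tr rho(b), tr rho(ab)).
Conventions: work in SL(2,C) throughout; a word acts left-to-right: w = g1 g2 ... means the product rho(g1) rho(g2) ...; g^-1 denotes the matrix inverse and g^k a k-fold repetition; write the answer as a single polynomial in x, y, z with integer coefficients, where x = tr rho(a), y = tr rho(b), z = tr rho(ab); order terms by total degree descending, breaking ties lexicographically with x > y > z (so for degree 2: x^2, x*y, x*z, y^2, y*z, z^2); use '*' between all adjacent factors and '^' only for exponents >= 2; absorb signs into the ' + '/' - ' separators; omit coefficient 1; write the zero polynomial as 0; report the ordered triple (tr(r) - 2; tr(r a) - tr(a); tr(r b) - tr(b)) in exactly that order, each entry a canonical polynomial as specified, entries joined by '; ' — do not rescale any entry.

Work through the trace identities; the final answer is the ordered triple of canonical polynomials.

and tr(a^2 b) = tr(a)*tr(b a) - tr(b) = x*z - y
next, tr(a^2) = tr(a)*tr(a) - tr(1) = x^2 - 2
tr(b a^2 b) = tr(b)*tr(a^2 b) - tr(a^2) = x*y*z - x^2 - y^2 + 2
next, tr(b a b a) = tr(b a)*tr(b a) - tr(1) = z^2 - 2
next, tr(b a b) = tr(b)*tr(a b) - tr(a) = y*z - x
tr(b a^2 b a) = tr(a)*tr(b a b a) - tr(b a b) = x*z^2 - y*z - x
next, tr(a^-1 b a^2 b) = tr(b a^2 b)*tr(a) - tr(b a^2 b a) = x^2*y*z - x^3 - x*y^2 - x*z^2 + y*z + 3*x
and tr(a^2 b a^-2 b) = tr(a^-1 b a^2 b)*tr(a) - tr(a^-1 b a^2 b a) = x^3*y*z - x^4 - x^2*y^2 - x^2*z^2 + 4*x^2 + y^2 - 2
tr(a^2 b a^-2 b^-1) = tr(a^2 b a^-2)*tr(b) - tr(a^2 b a^-2 b) = -x^3*y*z + x^4 + x^2*y^2 + x^2*z^2 - 4*x^2 + 2
next, tr(a^3) = tr(a)*tr(a^2) - tr(a)   [square of a] = x^3 - 3*x
next, tr(b a^3) = tr(a)*tr(b a^2) - tr(b a)   [square of a] = x^2*z - x*y - z
next, tr(a^3 b a) = tr(a)*tr(b a^3) - tr(b a^2)   [square of a] = x^3*z - x^2*y - 2*x*z + y
tr(a^3 b a b) = tr(a)*tr(a b a b a) - tr(a b a b)   [square of a] = x^2*z^2 - x*y*z - x^2 - z^2 + 2
tr(b^-1 a^3 b a) = tr(a^3 b a)*tr(b) - tr(a^3 b a b)   [inverse elimination on b] = x^3*y*z - x^2*y^2 - x^2*z^2 - x*y*z + x^2 + y^2 + z^2 - 2
tr(b^-1 a^3 b a^-1) = tr(b^-1 a^3 b)*tr(a) - tr(b^-1 a^3 b a)   [inverse elimination on a] = -x^3*y*z + x^4 + x^2*y^2 + x^2*z^2 + x*y*z - 4*x^2 - y^2 - z^2 + 2
tr(a^2 b a^-2 b^-1 a) = tr(b^-1 a^3 b a^-1)*tr(a) - tr(b^-1 a^3 b)   [inverse elimination on a] = -x^4*y*z + x^5 + x^3*y^2 + x^3*z^2 + x^2*y*z - 5*x^3 - x*y^2 - x*z^2 + 5*x
assemble the triple (tr(r) - 2; tr(r a) - x; tr(r b) - y)

-x^3*y*z + x^4 + x^2*y^2 + x^2*z^2 - 4*x^2; -x^4*y*z + x^5 + x^3*y^2 + x^3*z^2 + x^2*y*z - 5*x^3 - x*y^2 - x*z^2 + 4*x; 0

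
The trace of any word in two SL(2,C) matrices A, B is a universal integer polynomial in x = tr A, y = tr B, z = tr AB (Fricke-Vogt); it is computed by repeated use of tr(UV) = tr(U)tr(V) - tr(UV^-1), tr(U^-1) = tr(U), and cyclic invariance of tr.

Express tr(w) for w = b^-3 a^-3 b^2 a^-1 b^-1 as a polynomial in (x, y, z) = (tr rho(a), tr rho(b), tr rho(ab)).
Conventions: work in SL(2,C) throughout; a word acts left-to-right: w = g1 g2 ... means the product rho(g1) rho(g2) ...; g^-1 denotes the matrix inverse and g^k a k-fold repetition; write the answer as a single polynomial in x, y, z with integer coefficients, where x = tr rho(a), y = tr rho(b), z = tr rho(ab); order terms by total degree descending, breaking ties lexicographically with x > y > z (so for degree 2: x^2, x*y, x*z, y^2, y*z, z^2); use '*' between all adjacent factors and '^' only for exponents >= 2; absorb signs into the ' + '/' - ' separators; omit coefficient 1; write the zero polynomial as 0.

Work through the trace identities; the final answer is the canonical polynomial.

trace(a^-1) = trace(a) = x
use: trace(a^-1 b) = trace(b)*trace(a) - trace(b a)   [inverse elimination on a] = x*y - z
trace(a^-1 b^-1) = trace(a^-1)*trace(b) - trace(a^-1 b)   [inverse elimination on b] = z
apply: trace(a^-1 b^-1 a^-1) = trace(a^-1 b^-1)*trace(a) - trace(a^-1 b^-1 a)   [inverse elimination on a] = x*z - y
trace(a^-3 b^-1) = trace(a^-1 b^-1 a^-1)*trace(a) - trace(a^-1 b^-1)   [inverse elimination on a] = x^2*z - x*y - z
trace(a^-2) = trace(a^-1)*trace(a) - trace(1)   [inverse elimination on a] = x^2 - 2
trace(a^-3) = trace(a^-2)*trace(a) - trace(a^-1)   [inverse elimination on a] = x^3 - 3*x
trace(b^-2 a^-3) = trace(a^-3 b^-1)*trace(b) - trace(a^-3)   [inverse elimination on b] = x^2*y*z - x^3 - x*y^2 - y*z + 3*x
trace(b^2 a) = trace(b)*trace(a b) - trace(a)   [square of b] = y*z - x
use: trace(b^2) = trace(b)*trace(b) - trace(1)   [square of b] = y^2 - 2
trace(a b^2 a) = trace(a)*trace(b^2 a) - trace(b^2)   [square of a] = x*y*z - x^2 - y^2 + 2
use: trace(a b a b) = trace(a b)*trace(a b) - trace(1)   [split at a repeated a] = z^2 - 2
use: trace(a b^2 a b) = trace(b)*trace(a b a b) - trace(a b a)   [square of b] = y*z^2 - x*z - y
use: trace(a b^2 a b^-1) = trace(a b^2 a)*trace(b) - trace(a b^2 a b)   [inverse elimination on b] = x*y^2*z - x^2*y - y^3 - y*z^2 + x*z + 3*y
trace(b^2 a b^-2 a) = trace(a b^2 a b^-1)*trace(b) - trace(a b^2 a)   [inverse elimination on b] = x*y^3*z - x^2*y^2 - y^4 - y^2*z^2 + x^2 + 4*y^2 - 2
trace(a^-1 b^2 a b^-2) = trace(b^2 a b^-2)*trace(a) - trace(b^2 a b^-2 a)   [inverse elimination on a] = -x*y^3*z + x^2*y^2 + y^4 + y^2*z^2 - 4*y^2 + 2
trace(b^2 a b) = trace(b)*trace(a b^2) - trace(a b)   [square of b] = y^2*z - x*y - z
trace(a^-1 b^2 a b) = trace(b^2 a b)*trace(a) - trace(b^2 a b a)   [inverse elimination on a] = x*y^2*z - x^2*y - y*z^2 + y
apply: trace(a^-1 b^2 a b^-1) = trace(a^-1 b^2 a)*trace(b) - trace(a^-1 b^2 a b)   [inverse elimination on b] = -x*y^2*z + x^2*y + y^3 + y*z^2 - 3*y
use: trace(b^-2 a^-1 b^2 a b^-1) = trace(a^-1 b^2 a b^-2)*trace(b) - trace(a^-1 b^2 a b^-1)   [inverse elimination on b] = -x*y^4*z + x^2*y^3 + y^5 + y^3*z^2 + x*y^2*z - x^2*y - 5*y^3 - y*z^2 + 5*y
apply: trace(b^2 a b^-4 a^-1) = trace(b^-2 a^-1 b^2 a b^-1)*trace(b) - trace(b^-2 a^-1 b^2 a)   [inverse elimination on b] = -x*y^5*z + x^2*y^4 + y^6 + y^4*z^2 + 2*x*y^3*z - 2*x^2*y^2 - 6*y^4 - 2*y^2*z^2 + 9*y^2 - 2
trace(a b^-2) = trace(b^-1 a)*trace(b) - trace(b^-1 a b)   [inverse elimination on b] = x*y^2 - y*z - x
trace(b^2 a b^-4 a^-2) = trace(b^2 a b^-4 a^-1)*trace(a) - trace(b^2 a b^-4)   [inverse elimination on a] = -x^2*y^5*z + x^3*y^4 + x*y^6 + x*y^4*z^2 + 2*x^2*y^3*z - 2*x^3*y^2 - 6*x*y^4 - 2*x*y^2*z^2 + 8*x*y^2 + y*z - x
trace(b^-4 a^-3 b^2 a) = trace(b^2 a b^-4 a^-2)*trace(a) - trace(b^2 a b^-4 a^-1)   [inverse elimination on a] = -x^3*y^5*z + x^4*y^4 + x^2*y^6 + x^2*y^4*z^2 + 2*x^3*y^3*z + x*y^5*z - 2*x^4*y^2 - 7*x^2*y^4 - 2*x^2*y^2*z^2 - y^6 - y^4*z^2 - 2*x*y^3*z + 10*x^2*y^2 + 6*y^4 + 2*y^2*z^2 + x*y*z - x^2 - 9*y^2 + 2
trace(b^-3 a^-3 b^2 a^-1 b^-1) = trace(b^-4 a^-3 b^2)*trace(a) - trace(b^-4 a^-3 b^2 a)   [inverse elimination on a] = x^3*y^5*z - x^4*y^4 - x^2*y^6 - x^2*y^4*z^2 - 2*x^3*y^3*z - x*y^5*z + 2*x^4*y^2 + 7*x^2*y^4 + 2*x^2*y^2*z^2 + y^6 + y^4*z^2 + x^3*y*z + 2*x*y^3*z - x^4 - 11*x^2*y^2 - 6*y^4 - 2*y^2*z^2 - 2*x*y*z + 4*x^2 + 9*y^2 - 2

x^3*y^5*z - x^4*y^4 - x^2*y^6 - x^2*y^4*z^2 - 2*x^3*y^3*z - x*y^5*z + 2*x^4*y^2 + 7*x^2*y^4 + 2*x^2*y^2*z^2 + y^6 + y^4*z^2 + x^3*y*z + 2*x*y^3*z - x^4 - 11*x^2*y^2 - 6*y^4 - 2*y^2*z^2 - 2*x*y*z + 4*x^2 + 9*y^2 - 2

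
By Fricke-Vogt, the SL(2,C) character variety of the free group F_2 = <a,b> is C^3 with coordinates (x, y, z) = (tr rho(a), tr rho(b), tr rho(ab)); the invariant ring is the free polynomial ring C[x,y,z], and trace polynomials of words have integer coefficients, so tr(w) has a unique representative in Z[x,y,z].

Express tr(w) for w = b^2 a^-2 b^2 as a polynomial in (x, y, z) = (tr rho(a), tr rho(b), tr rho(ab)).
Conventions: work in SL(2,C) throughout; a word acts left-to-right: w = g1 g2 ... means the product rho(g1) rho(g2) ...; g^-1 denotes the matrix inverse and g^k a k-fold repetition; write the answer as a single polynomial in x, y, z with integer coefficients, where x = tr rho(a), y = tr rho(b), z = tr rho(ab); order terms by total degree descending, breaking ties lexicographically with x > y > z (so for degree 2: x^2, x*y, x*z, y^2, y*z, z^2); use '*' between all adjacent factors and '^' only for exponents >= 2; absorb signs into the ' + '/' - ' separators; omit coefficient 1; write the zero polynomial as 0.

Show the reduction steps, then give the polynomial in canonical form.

and trace(b^2) = trace(b) trace(b) - trace(1) = y^2 - 2
and trace(b^3) = trace(b) trace(b^2) - trace(b) = y^3 - 3*y
trace(b^4) = trace(b) trace(b^3) - trace(b^2) = y^4 - 4*y^2 + 2
trace(a b^2) = trace(b) trace(a b) - trace(a) = y*z - x
trace(b a b^2) = trace(b) trace(a b^2) - trace(a b) = y^2*z - x*y - z
and trace(b^4 a) = trace(b) trace(b a b^2) - trace(b a b) = y^3*z - x*y^2 - 2*y*z + x
trace(b^4 a^-1) = trace(b^4) trace(a) - trace(b^4 a) = x*y^4 - y^3*z - 3*x*y^2 + 2*y*z + x
trace(b^2 a^-2 b^2) = trace(b^4 a^-1) trace(a) - trace(b^4) = x^2*y^4 - x*y^3*z - 3*x^2*y^2 - y^4 + 2*x*y*z + x^2 + 4*y^2 - 2

x^2*y^4 - x*y^3*z - 3*x^2*y^2 - y^4 + 2*x*y*z + x^2 + 4*y^2 - 2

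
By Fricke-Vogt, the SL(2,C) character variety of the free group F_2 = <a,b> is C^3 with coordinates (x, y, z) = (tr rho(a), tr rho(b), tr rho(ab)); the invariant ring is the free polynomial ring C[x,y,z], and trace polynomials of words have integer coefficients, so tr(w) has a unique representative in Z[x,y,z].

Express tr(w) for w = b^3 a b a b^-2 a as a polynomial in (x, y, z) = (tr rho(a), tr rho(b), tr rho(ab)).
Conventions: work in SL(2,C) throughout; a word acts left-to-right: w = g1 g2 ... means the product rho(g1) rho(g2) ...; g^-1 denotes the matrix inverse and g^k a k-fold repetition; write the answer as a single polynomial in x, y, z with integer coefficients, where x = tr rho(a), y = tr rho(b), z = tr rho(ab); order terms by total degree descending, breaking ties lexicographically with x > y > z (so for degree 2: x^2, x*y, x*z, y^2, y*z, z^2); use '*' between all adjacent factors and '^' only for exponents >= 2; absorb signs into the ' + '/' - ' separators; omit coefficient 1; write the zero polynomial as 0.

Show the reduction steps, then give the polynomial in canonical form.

x*y^4*z^2 - x^2*y^3*z - y^5*z - y^3*z^3 - x*y^2*z^2 + x^2*y*z + 5*y^3*z + y*z^3 + x*z^2 - 5*y*z - x

so tr(b a b a) = tr(b a)*tr(b a) - tr(1)   [split at repeated b] = z^2 - 2
tr(b a b) = tr(b)*tr(a b) - tr(a) = y*z - x
so tr(a b a^2 b) = tr(a)*tr(b a b a) - tr(b a b) = x*z^2 - y*z - x
reduce: tr(a b a) = tr(a)*tr(b a) - tr(b) = x*z - y
so tr(a b a^2) = tr(a)*tr(a b a) - tr(a b) = x^2*z - x*y - z
tr(a b a^2 b^2) = tr(b)*tr(a b a^2 b) - tr(a b a^2) = x*y*z^2 - x^2*z - y^2*z + z
so tr(a b^3 a b a) = tr(b)*tr(a b a^2 b^2) - tr(a b a^2 b) = x*y^2*z^2 - x^2*y*z - y^3*z - x*z^2 + 2*y*z + x
so tr(a b a b a b) = tr(b a b a)*tr(b a) - tr(a b)   [split at repeated b] = z^3 - 3*z
so tr(a b a b a b^2) = tr(b)*tr(a b a b a b) - tr(a b a b a) = y*z^3 - x*z^2 - 2*y*z + x
tr(a b^3 a b a b) = tr(b)*tr(a b a b a b^2) - tr(a b a b a b) = y^2*z^3 - x*y*z^2 - 2*y^2*z - z^3 + x*y + 3*z
reduce: tr(b^-1 a b^3 a b a) = tr(a b^3 a b a)*tr(b) - tr(a b^3 a b a b) = x*y^3*z^2 - x^2*y^2*z - y^4*z - y^2*z^3 + 4*y^2*z + z^3 - 3*z
tr(b^3 a b a b^-2 a) = tr(b^-1 a b^3 a b a)*tr(b) - tr(b^-1 a b^3 a b a b) = x*y^4*z^2 - x^2*y^3*z - y^5*z - y^3*z^3 - x*y^2*z^2 + x^2*y*z + 5*y^3*z + y*z^3 + x*z^2 - 5*y*z - x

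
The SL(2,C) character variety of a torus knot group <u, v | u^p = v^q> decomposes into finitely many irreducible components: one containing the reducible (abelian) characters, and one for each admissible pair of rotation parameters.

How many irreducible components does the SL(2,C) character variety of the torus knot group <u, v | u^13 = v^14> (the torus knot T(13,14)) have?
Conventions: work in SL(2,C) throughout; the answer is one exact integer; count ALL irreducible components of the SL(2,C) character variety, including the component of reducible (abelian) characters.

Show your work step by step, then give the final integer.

79

For T(13,14): irreducibility forces the central element u^13 = v^14 to one of +I, -I.
This locks tr(u) to 2*cos(pi*alpha/13), alpha in 1..12, and tr(v) to 2*cos(pi*beta/14), beta in 1..13, on each component of irreducible characters.
u^13 = (-1)^alpha I and v^14 = (-1)^beta I must agree, so alpha and beta have equal parity.
count pairs: odd alpha (6 choices) x odd beta (7), plus even alpha (6) x even beta (6): 6*7 + 6*6 = 78.
components with irreducible characters: 78; plus the single component of reducible (abelian) characters: total 79.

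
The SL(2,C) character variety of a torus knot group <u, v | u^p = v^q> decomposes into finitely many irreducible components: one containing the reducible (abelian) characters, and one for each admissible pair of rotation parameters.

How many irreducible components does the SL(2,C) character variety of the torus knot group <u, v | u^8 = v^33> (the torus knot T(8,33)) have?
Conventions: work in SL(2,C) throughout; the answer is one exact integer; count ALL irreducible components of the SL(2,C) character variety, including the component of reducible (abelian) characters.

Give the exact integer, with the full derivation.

In the torus knot group T(8,33), u^8 = v^33 is central, so an irreducible representation sends it to +I or -I (Schur).
This locks tr(u) to 2*cos(pi*alpha/8), alpha in 1..7, and tr(v) to 2*cos(pi*beta/33), beta in 1..32, on each component of irreducible characters.
Consistency of u^8 = (-1)^alpha I with v^33 = (-1)^beta I forces alpha = beta (mod 2).
count pairs: odd alpha (4 choices) x odd beta (16), plus even alpha (3) x even beta (16): 4*16 + 3*16 = 112.
That is 112 components of irreducible characters, and with the reducible (abelian) component the total is 113.

113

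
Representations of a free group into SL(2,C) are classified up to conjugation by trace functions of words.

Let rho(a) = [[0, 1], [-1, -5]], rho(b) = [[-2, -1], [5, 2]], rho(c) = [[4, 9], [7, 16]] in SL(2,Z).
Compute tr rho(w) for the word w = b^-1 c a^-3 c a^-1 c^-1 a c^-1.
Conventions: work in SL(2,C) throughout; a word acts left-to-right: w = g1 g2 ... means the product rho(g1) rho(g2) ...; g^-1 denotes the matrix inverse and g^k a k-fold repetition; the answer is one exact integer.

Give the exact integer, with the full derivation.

-7451490

rho(b^-1) = [[2, 1], [-5, -2]]
... * rho(c) = [[4, 9], [7, 16]]  ->  [[15, 34], [-34, -77]]
... * rho(a^-1) = [[-5, -1], [1, 0]]  ->  [[-41, -15], [93, 34]]
... * rho(a^-1) = [[-5, -1], [1, 0]]  ->  [[190, 41], [-431, -93]]
... * rho(a^-1) = [[-5, -1], [1, 0]]  ->  [[-909, -190], [2062, 431]]
... * rho(c) = [[4, 9], [7, 16]]  ->  [[-4966, -11221], [11265, 25454]]
... * rho(a^-1) = [[-5, -1], [1, 0]]  ->  [[13609, 4966], [-30871, -11265]]
... * rho(c^-1) = [[16, -9], [-7, 4]]  ->  [[182982, -102617], [-415081, 232779]]
... * rho(a) = [[0, 1], [-1, -5]]  ->  [[102617, 696067], [-232779, -1578976]]
... * rho(c^-1) = [[16, -9], [-7, 4]]  ->  [[-3230597, 1860715], [7328368, -4220893]]
tr = -3230597 + -4220893 = -7451490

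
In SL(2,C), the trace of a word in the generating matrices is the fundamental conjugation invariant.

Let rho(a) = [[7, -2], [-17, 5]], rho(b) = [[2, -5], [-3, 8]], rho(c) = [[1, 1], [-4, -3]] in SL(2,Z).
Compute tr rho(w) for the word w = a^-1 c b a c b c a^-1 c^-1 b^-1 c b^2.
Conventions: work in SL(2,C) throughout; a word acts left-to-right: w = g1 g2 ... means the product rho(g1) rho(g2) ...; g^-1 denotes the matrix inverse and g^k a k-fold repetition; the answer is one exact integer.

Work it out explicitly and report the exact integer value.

rho(a^-1) = [[5, 2], [17, 7]]
... * rho(c) = [[1, 1], [-4, -3]]  ->  [[-3, -1], [-11, -4]]
... * rho(b) = [[2, -5], [-3, 8]]  ->  [[-3, 7], [-10, 23]]
... * rho(a) = [[7, -2], [-17, 5]]  ->  [[-140, 41], [-461, 135]]
... * rho(c) = [[1, 1], [-4, -3]]  ->  [[-304, -263], [-1001, -866]]
... * rho(b) = [[2, -5], [-3, 8]]  ->  [[181, -584], [596, -1923]]
... * rho(c) = [[1, 1], [-4, -3]]  ->  [[2517, 1933], [8288, 6365]]
... * rho(a^-1) = [[5, 2], [17, 7]]  ->  [[45446, 18565], [149645, 61131]]
... * rho(c^-1) = [[-3, -1], [4, 1]]  ->  [[-62078, -26881], [-204411, -88514]]
... * rho(b^-1) = [[8, 5], [3, 2]]  ->  [[-577267, -364152], [-1900830, -1199083]]
... * rho(c) = [[1, 1], [-4, -3]]  ->  [[879341, 515189], [2895502, 1696419]]
... * rho(b) = [[2, -5], [-3, 8]]  ->  [[213115, -275193], [701747, -906158]]
... * rho(b) = [[2, -5], [-3, 8]]  ->  [[1251809, -3267119], [4121968, -10757999]]
tr = 1251809 + -10757999 = -9506190

-9506190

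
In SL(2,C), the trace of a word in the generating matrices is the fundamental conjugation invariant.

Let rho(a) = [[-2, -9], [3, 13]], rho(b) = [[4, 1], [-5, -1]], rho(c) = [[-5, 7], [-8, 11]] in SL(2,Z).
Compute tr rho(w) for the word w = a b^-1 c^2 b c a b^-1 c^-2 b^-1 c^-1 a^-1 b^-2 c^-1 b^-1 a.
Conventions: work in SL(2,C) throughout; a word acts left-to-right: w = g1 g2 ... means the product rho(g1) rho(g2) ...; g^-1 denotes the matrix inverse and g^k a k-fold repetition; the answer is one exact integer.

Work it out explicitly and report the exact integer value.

rho(a) = [[-2, -9], [3, 13]]
... * rho(b^-1) = [[-1, -1], [5, 4]]  ->  [[-43, -34], [62, 49]]
... * rho(c) = [[-5, 7], [-8, 11]]  ->  [[487, -675], [-702, 973]]
... * rho(c) = [[-5, 7], [-8, 11]]  ->  [[2965, -4016], [-4274, 5789]]
... * rho(b) = [[4, 1], [-5, -1]]  ->  [[31940, 6981], [-46041, -10063]]
... * rho(c) = [[-5, 7], [-8, 11]]  ->  [[-215548, 300371], [310709, -432980]]
... * rho(a) = [[-2, -9], [3, 13]]  ->  [[1332209, 5844755], [-1920358, -8425121]]
... * rho(b^-1) = [[-1, -1], [5, 4]]  ->  [[27891566, 22046811], [-40205247, -31780126]]
... * rho(c^-1) = [[11, -7], [8, -5]]  ->  [[483181714, -305475017], [-696498725, 440337359]]
... * rho(c^-1) = [[11, -7], [8, -5]]  ->  [[2871198718, -1854896913], [-4138787103, 2673804280]]
... * rho(b^-1) = [[-1, -1], [5, 4]]  ->  [[-12145683283, -10290786370], [17507808503, 14834004223]]
... * rho(c^-1) = [[11, -7], [8, -5]]  ->  [[-215928807073, 136473714831], [311257927317, -196724680636]]
... * rho(a^-1) = [[13, 9], [-3, -2]]  ->  [[-3216495636442, -2216306693319], [4636527097029, 3194770707125]]
... * rho(b^-1) = [[-1, -1], [5, 4]]  ->  [[-7865037830153, -5648731136834], [11337326438596, 8142555731471]]
... * rho(b^-1) = [[-1, -1], [5, 4]]  ->  [[-20378617854017, -14729886717183], [29375452218759, 21232896487288]]
... * rho(c^-1) = [[11, -7], [8, -5]]  ->  [[-342003890131651, 216299758564034], [492993146304653, -311792647967753]]
... * rho(b^-1) = [[-1, -1], [5, 4]]  ->  [[1423502682951821, 1207202924387787], [-2051956386143418, -1740163738175665]]
... * rho(a) = [[-2, -9], [3, 13]]  ->  [[774603407259719, 2882113870474842], [-1116578442240159, -4154521120992883]]
tr = 774603407259719 + -4154521120992883 = -3379917713733164

-3379917713733164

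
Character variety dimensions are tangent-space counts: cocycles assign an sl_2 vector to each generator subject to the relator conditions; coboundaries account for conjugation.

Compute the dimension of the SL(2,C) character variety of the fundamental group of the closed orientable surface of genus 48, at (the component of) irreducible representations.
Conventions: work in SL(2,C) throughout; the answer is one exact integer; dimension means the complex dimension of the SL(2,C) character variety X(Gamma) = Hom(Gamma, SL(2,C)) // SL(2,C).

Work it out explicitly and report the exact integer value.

282

pi_1 of the closed genus-48 surface has 96 generators bound by the single product-of-commutators relator.
Unconstrained cocycle data is one sl_2 vector per generator (288 dimensions), cut by the relator condition d_2(z) = 0.
d_2 is surjective at irreducible rho (its cokernel H^2 is dual to H^0 = 0), so dim Z^1 = 288 - 3 = 285.
Coboundaries contribute dim B^1 = 3 (injective at irreducible rho).
dim X = dim H^1 = 285 - 3 = 282.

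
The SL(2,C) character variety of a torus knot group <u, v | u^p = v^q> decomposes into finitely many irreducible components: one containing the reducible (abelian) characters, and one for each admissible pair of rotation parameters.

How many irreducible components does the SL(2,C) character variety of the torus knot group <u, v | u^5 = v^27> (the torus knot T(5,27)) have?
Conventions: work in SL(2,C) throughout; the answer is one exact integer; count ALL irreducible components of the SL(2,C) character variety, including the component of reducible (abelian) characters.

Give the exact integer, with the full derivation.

53

Gamma = < u, v | u^5 = v^27 > (torus knot T(5,27)); the central element u^5 = v^27 acts as +I or -I in any irreducible SL(2,C) representation.
This locks tr(u) to 2*cos(pi*alpha/5), alpha in 1..4, and tr(v) to 2*cos(pi*beta/27), beta in 1..26, on each component of irreducible characters.
Consistency of u^5 = (-1)^alpha I with v^27 = (-1)^beta I forces alpha = beta (mod 2).
Enumerate parity-matched pairs: 2*13 odd-odd plus 2*13 even-even gives 52.
That is 52 components of irreducible characters, and with the reducible (abelian) component the total is 53.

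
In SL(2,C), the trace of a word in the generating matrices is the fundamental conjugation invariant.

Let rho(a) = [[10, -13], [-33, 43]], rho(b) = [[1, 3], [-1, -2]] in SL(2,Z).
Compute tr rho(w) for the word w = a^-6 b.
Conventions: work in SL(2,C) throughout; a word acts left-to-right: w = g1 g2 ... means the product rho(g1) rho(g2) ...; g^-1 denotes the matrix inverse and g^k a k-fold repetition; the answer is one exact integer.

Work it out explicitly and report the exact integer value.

45526297751

rho(a^-1) = [[43, 13], [33, 10]]
... * rho(a^-1) = [[43, 13], [33, 10]]  ->  [[2278, 689], [1749, 529]]
... * rho(a^-1) = [[43, 13], [33, 10]]  ->  [[120691, 36504], [92664, 28027]]
... * rho(a^-1) = [[43, 13], [33, 10]]  ->  [[6394345, 1934023], [4909443, 1484902]]
... * rho(a^-1) = [[43, 13], [33, 10]]  ->  [[338779594, 102466715], [260107815, 78671779]]
... * rho(a^-1) = [[43, 13], [33, 10]]  ->  [[17948924137, 5428801872], [13780804752, 4168119385]]
... * rho(b) = [[1, 3], [-1, -2]]  ->  [[12520122265, 42989168667], [9612685367, 33006175486]]
tr = 12520122265 + 33006175486 = 45526297751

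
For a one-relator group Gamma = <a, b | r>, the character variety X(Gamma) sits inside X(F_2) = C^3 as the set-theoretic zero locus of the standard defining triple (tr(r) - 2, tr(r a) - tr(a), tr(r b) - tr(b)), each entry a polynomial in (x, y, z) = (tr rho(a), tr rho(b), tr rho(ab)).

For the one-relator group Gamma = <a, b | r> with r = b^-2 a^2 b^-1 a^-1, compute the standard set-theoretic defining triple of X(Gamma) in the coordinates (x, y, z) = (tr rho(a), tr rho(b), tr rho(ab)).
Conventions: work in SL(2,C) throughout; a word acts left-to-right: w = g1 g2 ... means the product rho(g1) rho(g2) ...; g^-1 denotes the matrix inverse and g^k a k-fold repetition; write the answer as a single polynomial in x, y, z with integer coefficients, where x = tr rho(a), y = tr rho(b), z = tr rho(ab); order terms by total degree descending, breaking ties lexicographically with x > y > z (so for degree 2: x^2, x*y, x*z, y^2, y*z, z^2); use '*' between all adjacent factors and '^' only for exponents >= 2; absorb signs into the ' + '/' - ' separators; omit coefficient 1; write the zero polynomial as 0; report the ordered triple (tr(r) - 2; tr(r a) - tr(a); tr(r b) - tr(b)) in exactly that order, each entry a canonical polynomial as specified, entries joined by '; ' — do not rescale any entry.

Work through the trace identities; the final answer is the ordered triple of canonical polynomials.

tr(a^2) = tr(a)*tr(a) - tr(1)  (reduce the a square) = x^2 - 2
tr(a^2 b) = tr(a)*tr(b a) - tr(b)  (reduce the a square) = x*z - y
use: tr(a^2 b^-1) = tr(a^2)*tr(b) - tr(a^2 b)  (eliminate b^-1) = x^2*y - x*z - y
tr(a^2 b^-2) = tr(a^2 b^-1)*tr(b) - tr(a^2)  (eliminate b^-1) = x^2*y^2 - x*y*z - x^2 - y^2 + 2
tr(b^-2 a^2 b^-1) = tr(a^2 b^-2)*tr(b) - tr(a^2 b^-1)  (eliminate b^-1) = x^2*y^3 - x*y^2*z - 2*x^2*y - y^3 + x*z + 3*y
tr(a^3) = tr(a)*tr(a^2) - tr(a)  (reduce the a square) = x^3 - 3*x
tr(a^3 b) = tr(a)*tr(b a^2) - tr(b a)  (reduce the a square) = x^2*z - x*y - z
tr(a b^-1 a^2) = tr(a^3)*tr(b) - tr(a^3 b)  (eliminate b^-1) = x^3*y - x^2*z - 2*x*y + z
tr(b a b a) = tr(a b)*tr(a b) - tr(1)  (split on a) = z^2 - 2
apply: tr(b a b) = tr(b)*tr(a b) - tr(a)  (reduce the b square) = y*z - x
tr(a^2 b a b) = tr(a)*tr(b a b a) - tr(b a b)  (reduce the a square) = x*z^2 - y*z - x
apply: tr(a b^-1 a^2 b) = tr(a^2 b a)*tr(b) - tr(a^2 b a b)  (eliminate b^-1) = x^2*y*z - x*y^2 - x*z^2 + x
tr(b^-1 a^2 b^-1 a) = tr(a b^-1 a^2)*tr(b) - tr(a b^-1 a^2 b)  (eliminate b^-1) = x^3*y^2 - 2*x^2*y*z - x*y^2 + x*z^2 + y*z - x
apply: tr(b^-2 a^2 b^-1 a) = tr(b^-1 a^2 b^-1 a)*tr(b) - tr(b^-1 a^2 b^-1 a b)  (eliminate b^-1) = x^3*y^3 - 2*x^2*y^2*z - x^3*y - x*y^3 + x*y*z^2 + x^2*z + y^2*z + x*y - z
use: tr(b^-2 a^2 b^-1 a^-1) = tr(b^-2 a^2 b^-1)*tr(a) - tr(b^-2 a^2 b^-1 a)  (eliminate a^-1) = x^2*y^2*z - x^3*y - x*y*z^2 - y^2*z + 2*x*y + z
tr(b^-1 a) = tr(a)*tr(b) - tr(a b) = x*y - z
tr(b a^2 b) = tr(b)*tr(a^2 b) - tr(a^2) = x*y*z - x^2 - y^2 + 2
tr(a^2 b a^-1 b) = tr(b a^2 b)*tr(a) - tr(b a^2 b a) = x^2*y*z - x^3 - x*y^2 - x*z^2 + y*z + 3*x
use: tr(a^-1 b^-1 a^2 b) = tr(a^2 b a^-1)*tr(b) - tr(a^2 b a^-1 b) = -x^2*y*z + x^3 + x*y^2 + x*z^2 - 3*x
apply: tr(b^-1 a^2 b^-1 a^-1) = tr(a^-1 b^-1 a^2)*tr(b) - tr(a^-1 b^-1 a^2 b) = x^2*y*z - x^3 - x*z^2 - y*z + 3*x
assemble the triple (tr(r) - 2; tr(r a) - x; tr(r b) - y)

x^2*y^2*z - x^3*y - x*y*z^2 - y^2*z + 2*x*y + z - 2; x^2*y^3 - x*y^2*z - 2*x^2*y - y^3 + x*z - x + 3*y; x^2*y*z - x^3 - x*z^2 - y*z + 3*x - y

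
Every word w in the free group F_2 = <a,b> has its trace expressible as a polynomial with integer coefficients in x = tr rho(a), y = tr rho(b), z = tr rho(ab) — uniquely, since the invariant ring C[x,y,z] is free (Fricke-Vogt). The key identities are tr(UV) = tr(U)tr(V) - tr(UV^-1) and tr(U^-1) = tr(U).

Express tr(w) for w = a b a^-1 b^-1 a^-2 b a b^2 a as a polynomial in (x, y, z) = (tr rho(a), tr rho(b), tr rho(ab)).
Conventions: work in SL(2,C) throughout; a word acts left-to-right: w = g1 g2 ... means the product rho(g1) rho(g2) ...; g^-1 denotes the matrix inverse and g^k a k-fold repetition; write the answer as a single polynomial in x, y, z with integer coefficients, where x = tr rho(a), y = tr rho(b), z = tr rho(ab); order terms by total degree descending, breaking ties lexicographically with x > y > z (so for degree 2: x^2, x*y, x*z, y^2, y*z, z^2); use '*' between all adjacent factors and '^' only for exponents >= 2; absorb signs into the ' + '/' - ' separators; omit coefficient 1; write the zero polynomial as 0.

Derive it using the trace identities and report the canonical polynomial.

tr(b a b) = tr(b) tr(a b) - tr(a)   [square of b] = y*z - x
tr(b a b^2) = tr(b) tr(b a b) - tr(b a)   [square of b] = y^2*z - x*y - z
tr(a b a b) = tr(b a) tr(b a) - tr(1)   [split at a repeated b] = z^2 - 2
tr(a b a) = tr(a) tr(b a) - tr(b)   [square of a] = x*z - y
tr(b a b^2 a) = tr(b) tr(a b a b) - tr(a b a)   [square of b] = y*z^2 - x*z - y
tr(b^2 a^2 b a) = tr(a) tr(b a b^2 a) - tr(b a b^2)   [square of a] = x*y*z^2 - x^2*z - y^2*z + z
tr(b^2) = tr(b) tr(b) - tr(1)   [square of b] = y^2 - 2
tr(b a^2 b) = tr(a) tr(b^2 a) - tr(b^2)   [square of a] = x*y*z - x^2 - y^2 + 2
tr(b^2 a^2 b) = tr(b) tr(b a^2 b) - tr(b a^2)   [square of b] = x*y^2*z - x^2*y - y^3 - x*z + 3*y
tr(a b^2 a^2 b a) = tr(a) tr(b^2 a^2 b a) - tr(b^2 a^2 b)   [square of a] = x^2*y*z^2 - x^3*z - 2*x*y^2*z + x^2*y + y^3 + 2*x*z - 3*y
tr(b a b a b a) = tr(b a b a) tr(b a) - tr(a b)   [split at a repeated b] = z^3 - 3*z
tr(b a b a^2 b a) = tr(a) tr(b a b a b a) - tr(b a b a b)   [square of a] = x*z^3 - y*z^2 - 2*x*z + y
tr(a b a^2 b) = tr(a) tr(b a b a) - tr(b a b)   [square of a] = x*z^2 - y*z - x
tr(a b a^2) = tr(a) tr(b a^2) - tr(b a)   [square of a] = x^2*z - x*y - z
tr(b a b a^2 b) = tr(b) tr(a b a^2 b) - tr(a b a^2)   [square of b] = x*y*z^2 - x^2*z - y^2*z + z
tr(a^2 b a^2 b a b) = tr(a) tr(b a b a^2 b a) - tr(b a b a^2 b)   [square of a] = x^2*z^3 - 2*x*y*z^2 - x^2*z + y^2*z + x*y - z
tr(b a^3 b a) = tr(a) tr(a b a b a) - tr(a b a b)   [square of a] = x^2*z^2 - x*y*z - x^2 - z^2 + 2
tr(b a^3 b) = tr(a) tr(b^2 a^2) - tr(b^2 a)   [square of a] = x^2*y*z - x^3 - x*y^2 - y*z + 3*x
tr(a^2 b a^2 b a) = tr(a) tr(b a^3 b a) - tr(b a^3 b)   [square of a] = x^3*z^2 - 2*x^2*y*z + x*y^2 - x*z^2 + y*z - x
tr(a b a b^2 a^2 b a) = tr(b) tr(a^2 b a^2 b a b) - tr(a^2 b a^2 b a)   [square of b] = x^2*y*z^3 - x^3*z^2 - 2*x*y^2*z^2 + x^2*y*z + y^3*z + x*z^2 - 2*y*z + x
tr(b a b a b a b a) = tr(a b a b) tr(a b a b) - tr(1)   [split at a repeated a] = z^4 - 4*z^2 + 2
tr(b a b a b a b) = tr(b) tr(a b a b a b) - tr(a b a b a)   [square of b] = y*z^3 - x*z^2 - 2*y*z + x
tr(a^2 b a b a b a b) = tr(a) tr(b a b a b a b a) - tr(b a b a b a b)   [square of a] = x*z^4 - y*z^3 - 3*x*z^2 + 2*y*z + x
tr(a^2 b a b a b a) = tr(a) tr(a b a b a b a) - tr(a b a b a b)   [square of a] = x^2*z^3 - x*y*z^2 - 2*x^2*z - z^3 + x*y + 3*z
tr(a b a b^2 a^2 b a b) = tr(b) tr(a^2 b a b a b a b) - tr(a^2 b a b a b a)   [square of b] = x*y*z^4 - x^2*z^3 - y^2*z^3 - 2*x*y*z^2 + 2*x^2*z + 2*y^2*z + z^3 - 3*z
tr(b a b^2 a^2 b a b^-1 a) = tr(a b a b^2 a^2 b a) tr(b) - tr(a b a b^2 a^2 b a b)   [inverse elimination on b] = x^2*y^2*z^3 - x^3*y*z^2 - 2*x*y^3*z^2 - x*y*z^4 + x^2*y^2*z + x^2*z^3 + y^4*z + y^2*z^3 + 3*x*y*z^2 - 2*x^2*z - 4*y^2*z - z^3 + x*y + 3*z
tr(b a b^2 a^2 b a b^-1 a^-1) = tr(b a b^2 a^2 b a b^-1) tr(a) - tr(b a b^2 a^2 b a b^-1 a)   [inverse elimination on a] = -x^2*y^2*z^3 + 2*x^3*y*z^2 + 2*x*y^3*z^2 + x*y*z^4 - x^4*z - 3*x^2*y^2*z - x^2*z^3 - y^4*z - y^2*z^3 + x^3*y + x*y^3 - 3*x*y*z^2 + 4*x^2*z + 4*y^2*z + z^3 - 4*x*y - 3*z
tr(b^-1 a^-2 b a b^2 a^2 b a) = tr(b a b^2 a^2 b a b^-1 a^-1) tr(a) - tr(b a b^2 a^2 b a b^-1)   [inverse elimination on a] = -x^3*y^2*z^3 + 2*x^4*y*z^2 + 2*x^2*y^3*z^2 + x^2*y*z^4 - x^5*z - 3*x^3*y^2*z - x^3*z^3 - x*y^4*z - x*y^2*z^3 + x^4*y + x^2*y^3 - 4*x^2*y*z^2 + 5*x^3*z + 6*x*y^2*z + x*z^3 - 5*x^2*y - y^3 - 5*x*z + 3*y
tr(a b a^-1 b^-1 a^-2 b a b^2 a) = tr(b^-1 a^-2 b a b^2 a^2 b) tr(a) - tr(b^-1 a^-2 b a b^2 a^2 b a)   [inverse elimination on a] = x^3*y^2*z^3 - 2*x^4*y*z^2 - 2*x^2*y^3*z^2 - x^2*y*z^4 + x^5*z + 3*x^3*y^2*z + x^3*z^3 + x*y^4*z + x*y^2*z^3 - x^4*y - x^2*y^3 + 4*x^2*y*z^2 - 5*x^3*z - 5*x*y^2*z - x*z^3 + 4*x^2*y + y^3 + 4*x*z - 3*y

x^3*y^2*z^3 - 2*x^4*y*z^2 - 2*x^2*y^3*z^2 - x^2*y*z^4 + x^5*z + 3*x^3*y^2*z + x^3*z^3 + x*y^4*z + x*y^2*z^3 - x^4*y - x^2*y^3 + 4*x^2*y*z^2 - 5*x^3*z - 5*x*y^2*z - x*z^3 + 4*x^2*y + y^3 + 4*x*z - 3*y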